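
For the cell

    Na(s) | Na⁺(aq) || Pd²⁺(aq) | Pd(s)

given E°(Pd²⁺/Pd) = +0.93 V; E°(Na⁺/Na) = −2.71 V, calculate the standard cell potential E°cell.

+3.64 V

By convention the left-hand electrode in cell notation is the anode (oxidation) and the right-hand electrode is the cathode (reduction).
E°cell = E°(right) − E°(left) = +0.93 − (−2.71) = +3.64 V.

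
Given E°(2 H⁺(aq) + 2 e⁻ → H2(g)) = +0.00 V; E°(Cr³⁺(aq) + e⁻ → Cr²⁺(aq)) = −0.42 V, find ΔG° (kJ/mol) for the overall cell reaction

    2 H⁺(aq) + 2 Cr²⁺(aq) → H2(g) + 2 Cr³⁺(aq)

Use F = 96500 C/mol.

−81.1 kJ/mol

In the reaction as written H⁺(aq) is reduced, so the 2H⁺/H₂ couple is the cathode and Cr³⁺/Cr²⁺ is the anode.
E°cell = +0.00 − (−0.42) = +0.42 V; balancing electrons gives n = 2.
ΔG° = −nFE°cell = −(2)(96500)(+0.42) J/mol = −81.1 kJ/mol.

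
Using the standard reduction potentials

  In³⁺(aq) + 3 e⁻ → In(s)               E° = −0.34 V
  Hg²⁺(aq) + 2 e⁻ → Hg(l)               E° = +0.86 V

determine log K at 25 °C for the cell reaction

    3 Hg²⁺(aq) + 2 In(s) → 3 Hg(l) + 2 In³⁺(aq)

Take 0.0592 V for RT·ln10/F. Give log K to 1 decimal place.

The Hg²⁺/Hg couple is reduced (cathode); E°cell = +0.86 − (−0.34) = +1.20 V with n = 6.
At equilibrium E = 0, so log K = nE°cell / 0.0592 = (6)(+1.20) / 0.0592 = 121.6.

log K = 121.6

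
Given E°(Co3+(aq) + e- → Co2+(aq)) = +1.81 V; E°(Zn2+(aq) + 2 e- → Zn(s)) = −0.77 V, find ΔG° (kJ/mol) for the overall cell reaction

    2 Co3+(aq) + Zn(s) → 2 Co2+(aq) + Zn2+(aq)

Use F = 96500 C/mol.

In the reaction as written Co3+(aq) is reduced, so the Co³⁺/Co²⁺ couple is the cathode and Zn²⁺/Zn is the anode.
E°cell = +1.81 − (−0.77) = +2.58 V; balancing electrons gives n = 2.
ΔG° = −nFE°cell = −(2)(96500)(+2.58) J/mol = −498 kJ/mol.

−498 kJ/mol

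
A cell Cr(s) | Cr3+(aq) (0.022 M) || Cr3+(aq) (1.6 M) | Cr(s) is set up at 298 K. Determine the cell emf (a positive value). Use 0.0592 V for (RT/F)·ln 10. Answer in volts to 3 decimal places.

For a concentration cell E°cell = 0, since both electrodes use the same couple.
The compartment with the higher Cr3+(aq) concentration (1.6 M) acts as the cathode; ions are reduced there and produced at the dilute (0.022 M) anode.
With n = 3, Ecell = −(0.0592/3)·log([dilute]/[conc]) = −(0.0592/3)·log(0.022/1.6) = +0.037 V.

0.037 V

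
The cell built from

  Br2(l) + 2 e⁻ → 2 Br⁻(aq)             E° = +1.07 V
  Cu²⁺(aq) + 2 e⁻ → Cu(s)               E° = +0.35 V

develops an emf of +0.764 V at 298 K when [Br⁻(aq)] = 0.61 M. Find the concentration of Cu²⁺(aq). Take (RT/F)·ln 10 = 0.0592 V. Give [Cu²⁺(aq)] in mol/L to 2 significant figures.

0.088 M

With Br₂/Br⁻ at the cathode and Cu²⁺/Cu at the anode, E°cell = +1.07 − (+0.35) = +0.72 V (n = 2).
Rearranging E = E° − (0.0592/n)·log Q gives log Q = 2(+0.72 − (+0.764))/0.0592 = −1.486.
The balanced reaction is Br2(l) + Cu(s) → 2 Br⁻(aq) + Cu²⁺(aq), so Q = [Br⁻(aq)]^2·[Cu²⁺(aq)].
Substituting the known concentrations and solving, log [Cu²⁺(aq)] = −1.057 and [Cu²⁺(aq)] = 0.088 M.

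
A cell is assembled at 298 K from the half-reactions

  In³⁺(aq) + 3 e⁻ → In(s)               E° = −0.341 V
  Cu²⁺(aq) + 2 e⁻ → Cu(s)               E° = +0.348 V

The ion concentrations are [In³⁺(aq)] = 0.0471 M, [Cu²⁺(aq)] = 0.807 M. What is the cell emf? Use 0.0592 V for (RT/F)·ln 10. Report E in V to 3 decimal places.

The Cu²⁺/Cu couple has the more positive E°, so it is the cathode; In³⁺/In is the anode.
E°cell = E°cat − E°an = +0.348 − (−0.341) = +0.689 V; n = 6.
For the overall reaction 3 Cu²⁺(aq) + 2 In(s) → 3 Cu(s) + 2 In³⁺(aq), Q = [In³⁺(aq)]^2 / [Cu²⁺(aq)]^3 = 0.00422, giving log Q = −2.375.
E = E° − (0.0592/n)·log Q = +0.689 − (0.0592/6)(−2.375) = +0.712 V.

+0.712 V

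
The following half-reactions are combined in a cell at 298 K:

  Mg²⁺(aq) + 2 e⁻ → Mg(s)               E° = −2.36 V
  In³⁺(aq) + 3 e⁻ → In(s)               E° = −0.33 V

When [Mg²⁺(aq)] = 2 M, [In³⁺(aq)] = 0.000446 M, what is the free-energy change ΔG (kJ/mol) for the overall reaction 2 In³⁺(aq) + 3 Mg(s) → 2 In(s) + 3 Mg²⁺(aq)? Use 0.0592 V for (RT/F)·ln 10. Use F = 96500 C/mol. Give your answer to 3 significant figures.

−1130 kJ/mol

The standard cell potential is −0.33 − (−2.36) = +2.03 V, with n = 6 electrons in the balanced equation.
Q = [Mg²⁺(aq)]^3 / [In³⁺(aq)]^2 = 4.02×10^7, so log Q = 7.604 and E = +2.03 − (0.0592/6)(7.604) = +1.9550 V.
Then ΔG = −nFE = −6 × 96500 × +1.9550 J/mol = −1130 kJ/mol.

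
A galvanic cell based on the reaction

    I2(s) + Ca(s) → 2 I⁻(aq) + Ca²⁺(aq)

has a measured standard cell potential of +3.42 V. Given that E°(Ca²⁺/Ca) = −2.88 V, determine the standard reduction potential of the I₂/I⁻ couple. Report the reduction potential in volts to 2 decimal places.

In the reaction as written the I₂/I⁻ couple is reduced (cathode) and Ca²⁺/Ca is oxidized (anode), so E°cell = E°(I₂/I⁻) − E°(Ca²⁺/Ca).
E°(I₂/I⁻) = E°cell + E°(anode) = +3.42 + (−2.88) = +0.54 V.

+0.54 V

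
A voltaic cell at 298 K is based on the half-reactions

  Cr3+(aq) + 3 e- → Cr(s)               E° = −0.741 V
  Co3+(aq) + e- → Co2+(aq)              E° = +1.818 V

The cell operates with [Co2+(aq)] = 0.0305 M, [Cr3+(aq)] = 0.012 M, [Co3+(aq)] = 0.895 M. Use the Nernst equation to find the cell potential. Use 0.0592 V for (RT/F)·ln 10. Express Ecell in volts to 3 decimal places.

The Co³⁺/Co²⁺ couple has the more positive E°, so it is the cathode; Cr³⁺/Cr is the anode.
E°cell = +1.818 − (−0.741) = +2.559 V, with n = 3 electrons transferred.
The balanced reaction is 3 Co3+(aq) + Cr(s) → 3 Co2+(aq) + Cr3+(aq), so Q = ([Co2+(aq)]^3·[Cr3+(aq)]) / [Co3+(aq)]^3 = 4.75×10^−7 and log Q = −6.323.
By the Nernst equation, E = +2.559 − (0.0592/3)·(−6.323) = +2.684 V.

+2.684 V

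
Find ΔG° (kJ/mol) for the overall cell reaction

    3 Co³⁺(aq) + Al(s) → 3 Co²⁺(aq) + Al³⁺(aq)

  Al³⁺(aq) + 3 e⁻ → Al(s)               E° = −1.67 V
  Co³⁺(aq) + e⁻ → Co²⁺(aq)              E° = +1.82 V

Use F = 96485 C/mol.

In the reaction as written Co³⁺(aq) is reduced, so the Co³⁺/Co²⁺ couple is the cathode and Al³⁺/Al is the anode.
E°cell = +1.82 − (−1.67) = +3.49 V; balancing electrons gives n = 3.
ΔG° = −nFE°cell = −(3)(96485)(+3.49) J/mol = −1010 kJ/mol.

−1010 kJ/mol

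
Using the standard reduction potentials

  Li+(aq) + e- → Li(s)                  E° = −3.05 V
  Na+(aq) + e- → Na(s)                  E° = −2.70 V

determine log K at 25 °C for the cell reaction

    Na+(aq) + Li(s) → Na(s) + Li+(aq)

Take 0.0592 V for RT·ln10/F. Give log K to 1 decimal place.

log K = 5.9

The Na⁺/Na couple is reduced (cathode); E°cell = −2.70 − (−3.05) = +0.35 V with n = 1.
At equilibrium E = 0, so log K = nE°cell / 0.0592 = (1)(+0.35) / 0.0592 = 5.9.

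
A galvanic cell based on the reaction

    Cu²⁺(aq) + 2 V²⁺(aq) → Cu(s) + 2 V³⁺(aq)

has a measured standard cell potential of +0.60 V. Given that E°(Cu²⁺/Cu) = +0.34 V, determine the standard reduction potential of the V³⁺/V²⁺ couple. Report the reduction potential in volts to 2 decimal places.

In the reaction as written the Cu²⁺/Cu couple is reduced (cathode) and V³⁺/V²⁺ is oxidized (anode), so E°cell = E°(Cu²⁺/Cu) − E°(V³⁺/V²⁺).
E°(V³⁺/V²⁺) = E°(cathode) − E°cell = +0.34 − (+0.60) = −0.26 V.

−0.26 V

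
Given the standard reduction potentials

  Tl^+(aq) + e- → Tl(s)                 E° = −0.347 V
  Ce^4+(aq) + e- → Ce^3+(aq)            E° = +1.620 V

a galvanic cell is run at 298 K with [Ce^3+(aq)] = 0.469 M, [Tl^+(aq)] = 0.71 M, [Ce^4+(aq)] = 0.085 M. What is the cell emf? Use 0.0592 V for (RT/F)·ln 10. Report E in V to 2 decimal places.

+1.93 V

Since E°(Ce⁴⁺/Ce³⁺) > E°(Tl⁺/Tl), Ce⁴⁺/Ce³⁺ serves as the cathode.
E°cell = +1.620 − (−0.347) = +1.967 V, with n = 1 electron transferred.
The balanced reaction is Ce^4+(aq) + Tl(s) → Ce^3+(aq) + Tl^+(aq), so Q = ([Ce^3+(aq)]·[Tl^+(aq)]) / [Ce^4+(aq)] = 3.92 and log Q = 0.593.
Applying E = E° − (RT ln10/nF)·log Q gives +1.967 − (0.0592/1)(0.593) = +1.93 V.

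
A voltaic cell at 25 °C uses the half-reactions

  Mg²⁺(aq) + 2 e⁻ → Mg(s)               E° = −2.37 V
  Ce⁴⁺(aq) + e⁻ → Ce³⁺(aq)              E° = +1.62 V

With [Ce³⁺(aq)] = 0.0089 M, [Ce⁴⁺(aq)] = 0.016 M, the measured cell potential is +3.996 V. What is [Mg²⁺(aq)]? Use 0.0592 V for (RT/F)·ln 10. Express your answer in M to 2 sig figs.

2.0 M

Ce⁴⁺/Ce³⁺ is the cathode (higher E°); E°cell = +1.62 − (−2.37) = +3.99 V with n = 2.
From the Nernst equation, log Q = n(E° − E)/0.0592 = 2·(+3.99 − (+3.996))/0.0592 = −0.203.
The balanced reaction is 2 Ce⁴⁺(aq) + Mg(s) → 2 Ce³⁺(aq) + Mg²⁺(aq), so Q = ([Ce³⁺(aq)]^2·[Mg²⁺(aq)]) / [Ce⁴⁺(aq)]^2.
Solving for the unknown gives log [Mg²⁺(aq)] = 0.306, so [Mg²⁺(aq)] ≈ 2.0 M.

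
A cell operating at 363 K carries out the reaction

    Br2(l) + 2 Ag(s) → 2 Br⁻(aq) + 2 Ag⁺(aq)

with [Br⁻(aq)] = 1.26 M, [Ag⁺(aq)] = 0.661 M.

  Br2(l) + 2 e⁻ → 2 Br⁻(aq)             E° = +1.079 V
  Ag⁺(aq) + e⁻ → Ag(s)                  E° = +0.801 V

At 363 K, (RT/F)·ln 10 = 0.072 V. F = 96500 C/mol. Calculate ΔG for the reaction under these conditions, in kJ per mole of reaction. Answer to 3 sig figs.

E°cell = +1.079 − (+0.801) = +0.278 V; the balanced reaction transfers n = 2 electrons.
The reaction quotient is [Br⁻(aq)]^2·[Ag⁺(aq)]^2 = 0.694; by Nernst, E = +0.278 − (0.072/2)(−0.159) = +0.2837 V.
Then ΔG = −nFE = −2 × 96500 × +0.2837 J/mol = −54.8 kJ/mol.

−54.8 kJ/mol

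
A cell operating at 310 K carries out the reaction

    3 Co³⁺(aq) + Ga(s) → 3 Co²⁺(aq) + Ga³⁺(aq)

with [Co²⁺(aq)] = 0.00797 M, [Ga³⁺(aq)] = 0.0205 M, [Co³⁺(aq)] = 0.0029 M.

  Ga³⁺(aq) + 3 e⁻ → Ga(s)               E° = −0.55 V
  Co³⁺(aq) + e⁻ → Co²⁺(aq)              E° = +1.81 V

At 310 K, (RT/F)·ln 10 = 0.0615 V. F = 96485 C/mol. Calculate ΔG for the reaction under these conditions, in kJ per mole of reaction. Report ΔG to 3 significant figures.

−685 kJ/mol

With Co³⁺/Co²⁺ reduced at the cathode, E°cell = +1.81 − (−0.55) = +2.36 V and n = 3.
The reaction quotient is ([Co²⁺(aq)]^3·[Ga³⁺(aq)]) / [Co³⁺(aq)]^3 = 0.426; by Nernst, E = +2.36 − (0.0615/3)(−0.371) = +2.3676 V.
Finally ΔG = −nFE = −(3)(96485 C/mol)(+2.3676 V) = −685 kJ/mol.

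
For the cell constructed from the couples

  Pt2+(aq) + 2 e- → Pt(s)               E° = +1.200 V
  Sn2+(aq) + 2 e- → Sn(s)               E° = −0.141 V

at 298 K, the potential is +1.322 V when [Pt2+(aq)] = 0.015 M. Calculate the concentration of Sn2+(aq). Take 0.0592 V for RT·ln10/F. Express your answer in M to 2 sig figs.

The Pt²⁺/Pt couple has the larger reduction potential, so it is the cathode: E°cell = +1.200 − (−0.141) = +1.341 V and n = 2.
From the Nernst equation, log Q = n(E° − E)/0.0592 = 2·(+1.341 − (+1.322))/0.0592 = 0.642.
Balancing electrons gives Pt2+(aq) + Sn(s) → Pt(s) + Sn2+(aq); thus Q = [Sn2+(aq)] / [Pt2+(aq)].
Isolating [Sn2+(aq)] in Q = 10^{0.642} yields log [Sn2+(aq)] = −1.182, i.e. 0.066 M.

0.066 M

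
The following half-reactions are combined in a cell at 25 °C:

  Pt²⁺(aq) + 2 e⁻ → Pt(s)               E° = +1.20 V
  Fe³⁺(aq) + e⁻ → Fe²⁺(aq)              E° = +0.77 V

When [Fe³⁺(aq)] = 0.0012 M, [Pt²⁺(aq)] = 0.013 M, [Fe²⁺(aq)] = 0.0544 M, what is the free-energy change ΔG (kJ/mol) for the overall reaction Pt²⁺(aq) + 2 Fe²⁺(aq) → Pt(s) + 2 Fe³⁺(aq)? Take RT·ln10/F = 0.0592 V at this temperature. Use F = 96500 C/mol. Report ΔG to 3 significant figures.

The standard cell potential is +1.20 − (+0.77) = +0.43 V, with n = 2 electrons in the balanced equation.
The reaction quotient is [Fe³⁺(aq)]^2 / ([Pt²⁺(aq)]·[Fe²⁺(aq)]^2) = 0.0374; by Nernst, E = +0.43 − (0.0592/2)(−1.427) = +0.4722 V.
ΔG = −nFE = −(2)(96500)(+0.4722) J/mol = −91.1 kJ/mol.

−91.1 kJ/mol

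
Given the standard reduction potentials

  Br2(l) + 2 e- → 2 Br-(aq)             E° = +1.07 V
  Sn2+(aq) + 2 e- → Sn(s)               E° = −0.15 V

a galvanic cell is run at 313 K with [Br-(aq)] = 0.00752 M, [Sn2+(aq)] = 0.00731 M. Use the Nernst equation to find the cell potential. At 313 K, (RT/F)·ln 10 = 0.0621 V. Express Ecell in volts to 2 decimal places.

The Br₂/Br⁻ couple has the more positive E°, so it is the cathode; Sn²⁺/Sn is the anode.
The standard potential is +1.07 − (−0.15) = +1.22 V and the balanced reaction transfers n = 2 electrons.
The balanced reaction is Br2(l) + Sn(s) → 2 Br-(aq) + Sn2+(aq), so Q = [Br-(aq)]^2·[Sn2+(aq)] = 4.13×10^−7 and log Q = −6.384.
By the Nernst equation, E = +1.22 − (0.0621/2)·(−6.384) = +1.42 V.

+1.42 V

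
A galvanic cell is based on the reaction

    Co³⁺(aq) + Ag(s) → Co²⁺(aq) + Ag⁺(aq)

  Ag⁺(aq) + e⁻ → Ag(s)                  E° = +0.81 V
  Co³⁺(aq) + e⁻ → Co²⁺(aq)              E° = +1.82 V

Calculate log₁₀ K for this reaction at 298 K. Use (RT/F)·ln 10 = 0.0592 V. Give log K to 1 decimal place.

log K = 17.1

The Co³⁺/Co²⁺ couple is reduced (cathode); E°cell = +1.82 − (+0.81) = +1.01 V with n = 1.
At equilibrium E = 0, so log K = nE°cell / 0.0592 = (1)(+1.01) / 0.0592 = 17.1.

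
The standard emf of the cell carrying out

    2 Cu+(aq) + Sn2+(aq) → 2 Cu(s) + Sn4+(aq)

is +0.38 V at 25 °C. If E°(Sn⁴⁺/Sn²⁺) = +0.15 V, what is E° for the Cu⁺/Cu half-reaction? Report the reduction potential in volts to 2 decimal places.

+0.53 V

In the reaction as written the Cu⁺/Cu couple is reduced (cathode) and Sn⁴⁺/Sn²⁺ is oxidized (anode), so E°cell = E°(Cu⁺/Cu) − E°(Sn⁴⁺/Sn²⁺).
E°(Cu⁺/Cu) = E°cell + E°(anode) = +0.38 + (+0.15) = +0.53 V.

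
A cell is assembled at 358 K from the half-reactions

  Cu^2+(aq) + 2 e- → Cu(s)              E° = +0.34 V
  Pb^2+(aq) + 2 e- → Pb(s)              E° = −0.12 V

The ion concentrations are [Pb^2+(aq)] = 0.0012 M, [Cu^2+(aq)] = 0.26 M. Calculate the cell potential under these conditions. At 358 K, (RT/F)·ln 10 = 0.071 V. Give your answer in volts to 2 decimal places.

Cu²⁺/Cu is reduced (cathode, E° = +0.34 V) and Pb²⁺/Pb is oxidized (anode).
The standard potential is +0.34 − (−0.12) = +0.46 V and the balanced reaction transfers n = 2 electrons.
For the overall reaction Cu^2+(aq) + Pb(s) → Cu(s) + Pb^2+(aq), Q = [Pb^2+(aq)] / [Cu^2+(aq)] = 0.00462, giving log Q = −2.336.
Applying E = E° − (RT ln10/nF)·log Q gives +0.46 − (0.071/2)(−2.336) = +0.54 V.

+0.54 V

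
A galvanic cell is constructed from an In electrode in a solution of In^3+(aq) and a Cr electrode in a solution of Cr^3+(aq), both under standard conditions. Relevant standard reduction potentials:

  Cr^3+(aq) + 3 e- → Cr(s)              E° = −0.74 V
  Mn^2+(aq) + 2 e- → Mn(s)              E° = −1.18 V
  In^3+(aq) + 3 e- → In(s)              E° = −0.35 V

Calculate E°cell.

+0.39 V

Of the two couples in this cell, the one with the more positive reduction potential is reduced at the cathode: here that is In³⁺/In (−0.35 V); Cr³⁺/Cr (−0.74 V) is the anode.
E°cell = E°(cathode) − E°(anode) = −0.35 − (−0.74) = +0.39 V.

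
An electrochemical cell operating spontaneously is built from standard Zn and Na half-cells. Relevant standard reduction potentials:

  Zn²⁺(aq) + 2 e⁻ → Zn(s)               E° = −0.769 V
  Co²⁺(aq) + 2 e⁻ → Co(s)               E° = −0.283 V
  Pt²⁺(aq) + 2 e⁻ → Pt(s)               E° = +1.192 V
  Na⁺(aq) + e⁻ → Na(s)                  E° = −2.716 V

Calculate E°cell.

Of the two couples in this cell, the one with the more positive reduction potential is reduced at the cathode: here that is Zn²⁺/Zn (−0.769 V); Na⁺/Na (−2.716 V) is the anode.
E°cell = E°(cathode) − E°(anode) = −0.769 − (−2.716) = +1.947 V.

+1.947 V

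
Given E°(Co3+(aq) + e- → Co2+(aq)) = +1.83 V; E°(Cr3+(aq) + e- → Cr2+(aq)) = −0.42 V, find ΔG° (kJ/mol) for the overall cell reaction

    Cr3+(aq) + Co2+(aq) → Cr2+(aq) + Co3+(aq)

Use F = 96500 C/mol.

+217 kJ/mol

In the reaction as written Cr3+(aq) is reduced, so the Cr³⁺/Cr²⁺ couple is the cathode and Co³⁺/Co²⁺ is the anode.
E°cell = −0.42 − (+1.83) = −2.25 V; balancing electrons gives n = 1.
ΔG° = −nFE°cell = −(1)(96500)(−2.25) J/mol = +217 kJ/mol.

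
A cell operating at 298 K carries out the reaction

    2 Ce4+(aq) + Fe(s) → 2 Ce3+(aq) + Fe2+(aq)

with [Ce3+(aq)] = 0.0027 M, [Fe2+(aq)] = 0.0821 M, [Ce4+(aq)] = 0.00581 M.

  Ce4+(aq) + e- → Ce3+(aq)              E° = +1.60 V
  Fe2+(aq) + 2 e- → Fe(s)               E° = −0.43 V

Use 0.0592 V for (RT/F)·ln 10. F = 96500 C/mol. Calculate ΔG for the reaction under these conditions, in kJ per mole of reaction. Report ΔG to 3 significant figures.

E°cell = +1.60 − (−0.43) = +2.03 V; the balanced reaction transfers n = 2 electrons.
Here Q = ([Ce3+(aq)]^2·[Fe2+(aq)]) / [Ce4+(aq)]^2 = 0.0177 (log Q = −1.751), giving E = +2.03 − (0.0592/2)·(−1.751) = +2.0818 V.
ΔG = −nFE = −(2)(96500)(+2.0818) J/mol = −402 kJ/mol.

−402 kJ/mol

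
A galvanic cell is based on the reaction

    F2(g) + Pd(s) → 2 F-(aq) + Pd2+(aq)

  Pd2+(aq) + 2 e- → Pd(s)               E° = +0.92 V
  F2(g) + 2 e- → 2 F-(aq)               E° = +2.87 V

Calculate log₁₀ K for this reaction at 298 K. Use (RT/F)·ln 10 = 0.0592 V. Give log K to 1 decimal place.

The F₂/F⁻ couple is reduced (cathode); E°cell = +2.87 − (+0.92) = +1.95 V with n = 2.
At equilibrium E = 0, so log K = nE°cell / 0.0592 = (2)(+1.95) / 0.0592 = 65.9.

log K = 65.9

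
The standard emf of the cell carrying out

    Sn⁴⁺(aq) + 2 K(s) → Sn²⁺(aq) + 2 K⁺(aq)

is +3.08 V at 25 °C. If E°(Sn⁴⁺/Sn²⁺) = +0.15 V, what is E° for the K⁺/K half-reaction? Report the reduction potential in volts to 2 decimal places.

In the reaction as written the Sn⁴⁺/Sn²⁺ couple is reduced (cathode) and K⁺/K is oxidized (anode), so E°cell = E°(Sn⁴⁺/Sn²⁺) − E°(K⁺/K).
E°(K⁺/K) = E°(cathode) − E°cell = +0.15 − (+3.08) = −2.93 V.

−2.93 V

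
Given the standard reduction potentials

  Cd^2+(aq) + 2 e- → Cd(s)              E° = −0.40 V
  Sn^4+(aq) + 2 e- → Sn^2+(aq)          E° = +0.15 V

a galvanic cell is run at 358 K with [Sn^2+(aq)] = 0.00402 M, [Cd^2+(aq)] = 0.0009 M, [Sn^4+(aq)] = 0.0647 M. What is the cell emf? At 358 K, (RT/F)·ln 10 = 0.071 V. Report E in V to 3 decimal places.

Sn⁴⁺/Sn²⁺ is reduced (cathode, E° = +0.15 V) and Cd²⁺/Cd is oxidized (anode).
E°cell = E°cat − E°an = +0.15 − (−0.40) = +0.55 V; n = 2.
For the overall reaction Sn^4+(aq) + Cd(s) → Sn^2+(aq) + Cd^2+(aq), Q = ([Sn^2+(aq)]·[Cd^2+(aq)]) / [Sn^4+(aq)] = 5.59×10^−5, giving log Q = −4.252.
Applying E = E° − (RT ln10/nF)·log Q gives +0.55 − (0.071/2)(−4.252) = +0.701 V.

+0.701 V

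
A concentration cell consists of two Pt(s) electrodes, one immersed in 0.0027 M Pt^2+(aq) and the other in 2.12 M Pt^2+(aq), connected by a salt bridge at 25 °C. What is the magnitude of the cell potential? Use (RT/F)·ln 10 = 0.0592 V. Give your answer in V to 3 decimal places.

0.086 V

For a concentration cell E°cell = 0, since both electrodes use the same couple.
The compartment with the higher Pt^2+(aq) concentration (2.12 M) acts as the cathode; ions are reduced there and produced at the dilute (0.0027 M) anode.
With n = 2, Ecell = −(0.0592/2)·log([dilute]/[conc]) = −(0.0592/2)·log(0.0027/2.12) = +0.086 V.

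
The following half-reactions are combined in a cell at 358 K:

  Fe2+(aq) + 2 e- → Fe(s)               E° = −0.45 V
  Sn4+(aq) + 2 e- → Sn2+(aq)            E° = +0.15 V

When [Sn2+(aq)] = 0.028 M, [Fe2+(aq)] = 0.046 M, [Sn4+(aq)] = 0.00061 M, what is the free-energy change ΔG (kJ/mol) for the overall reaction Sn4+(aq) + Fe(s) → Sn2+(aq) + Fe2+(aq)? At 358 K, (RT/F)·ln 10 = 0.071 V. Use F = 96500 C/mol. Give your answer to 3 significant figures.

The standard cell potential is +0.15 − (−0.45) = +0.60 V, with n = 2 electrons in the balanced equation.
Q = ([Sn2+(aq)]·[Fe2+(aq)]) / [Sn4+(aq)] = 2.11, so log Q = 0.325 and E = +0.60 − (0.071/2)(0.325) = +0.5885 V.
ΔG = −nFE = −(2)(96500)(+0.5885) J/mol = −114 kJ/mol.

−114 kJ/mol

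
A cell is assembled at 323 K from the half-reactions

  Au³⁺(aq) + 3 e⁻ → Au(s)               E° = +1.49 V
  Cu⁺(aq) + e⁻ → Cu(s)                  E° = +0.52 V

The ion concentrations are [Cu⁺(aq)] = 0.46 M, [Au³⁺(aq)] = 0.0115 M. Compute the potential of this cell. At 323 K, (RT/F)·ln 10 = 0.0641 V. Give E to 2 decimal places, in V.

+0.95 V

Au³⁺/Au is reduced (cathode, E° = +1.49 V) and Cu⁺/Cu is oxidized (anode).
E°cell = +1.49 − (+0.52) = +0.97 V, with n = 3 electrons transferred.
For the overall reaction Au³⁺(aq) + 3 Cu(s) → Au(s) + 3 Cu⁺(aq), Q = [Cu⁺(aq)]^3 / [Au³⁺(aq)] = 8.46, giving log Q = 0.928.
By the Nernst equation, E = +0.97 − (0.0641/3)·(0.928) = +0.95 V.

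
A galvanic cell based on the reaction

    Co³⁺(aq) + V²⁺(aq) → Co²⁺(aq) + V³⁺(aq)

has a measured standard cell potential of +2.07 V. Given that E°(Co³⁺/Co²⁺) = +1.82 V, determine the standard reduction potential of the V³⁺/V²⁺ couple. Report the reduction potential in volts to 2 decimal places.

In the reaction as written the Co³⁺/Co²⁺ couple is reduced (cathode) and V³⁺/V²⁺ is oxidized (anode), so E°cell = E°(Co³⁺/Co²⁺) − E°(V³⁺/V²⁺).
E°(V³⁺/V²⁺) = E°(cathode) − E°cell = +1.82 − (+2.07) = −0.25 V.

−0.25 V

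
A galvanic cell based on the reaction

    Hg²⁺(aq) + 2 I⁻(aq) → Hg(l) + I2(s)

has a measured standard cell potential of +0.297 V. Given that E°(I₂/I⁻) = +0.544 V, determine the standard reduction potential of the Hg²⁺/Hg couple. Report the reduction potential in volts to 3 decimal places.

In the reaction as written the Hg²⁺/Hg couple is reduced (cathode) and I₂/I⁻ is oxidized (anode), so E°cell = E°(Hg²⁺/Hg) − E°(I₂/I⁻).
E°(Hg²⁺/Hg) = E°cell + E°(anode) = +0.297 + (+0.544) = +0.841 V.

+0.841 V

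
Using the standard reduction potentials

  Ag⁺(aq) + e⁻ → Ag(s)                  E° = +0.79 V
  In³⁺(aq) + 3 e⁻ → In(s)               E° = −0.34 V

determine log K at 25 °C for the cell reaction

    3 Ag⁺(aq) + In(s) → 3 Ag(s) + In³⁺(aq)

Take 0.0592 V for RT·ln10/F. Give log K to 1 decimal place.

The Ag⁺/Ag couple is reduced (cathode); E°cell = +0.79 − (−0.34) = +1.13 V with n = 3.
At equilibrium E = 0, so log K = nE°cell / 0.0592 = (3)(+1.13) / 0.0592 = 57.3.

log K = 57.3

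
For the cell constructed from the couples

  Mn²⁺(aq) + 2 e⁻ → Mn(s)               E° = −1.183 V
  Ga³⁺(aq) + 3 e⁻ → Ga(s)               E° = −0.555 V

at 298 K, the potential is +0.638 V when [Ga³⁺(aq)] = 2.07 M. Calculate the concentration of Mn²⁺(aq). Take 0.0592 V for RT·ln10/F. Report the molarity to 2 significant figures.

0.75 M

The Ga³⁺/Ga couple has the larger reduction potential, so it is the cathode: E°cell = −0.555 − (−1.183) = +0.628 V and n = 6.
Rearranging E = E° − (0.0592/n)·log Q gives log Q = 6(+0.628 − (+0.638))/0.0592 = −1.014.
For 2 Ga³⁺(aq) + 3 Mn(s) → 2 Ga(s) + 3 Mn²⁺(aq), the reaction quotient is Q = [Mn²⁺(aq)]^3 / [Ga³⁺(aq)]^2.
Isolating [Mn²⁺(aq)] in Q = 10^{−1.014} yields log [Mn²⁺(aq)] = −0.127, i.e. 0.75 M.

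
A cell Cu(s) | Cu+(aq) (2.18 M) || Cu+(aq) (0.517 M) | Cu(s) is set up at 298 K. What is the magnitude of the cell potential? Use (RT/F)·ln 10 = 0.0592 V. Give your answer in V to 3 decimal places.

For a concentration cell E°cell = 0, since both electrodes use the same couple.
The compartment with the higher Cu+(aq) concentration (2.18 M) acts as the cathode; ions are reduced there and produced at the dilute (0.517 M) anode.
With n = 1, Ecell = −(0.0592/1)·log([dilute]/[conc]) = −(0.0592/1)·log(0.517/2.18) = +0.037 V.

0.037 V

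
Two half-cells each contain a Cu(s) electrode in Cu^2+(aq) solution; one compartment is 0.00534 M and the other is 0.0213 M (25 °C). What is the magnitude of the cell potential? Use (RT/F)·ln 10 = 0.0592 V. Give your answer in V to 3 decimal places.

0.018 V

For a concentration cell E°cell = 0, since both electrodes use the same couple.
The compartment with the higher Cu^2+(aq) concentration (0.0213 M) acts as the cathode; ions are reduced there and produced at the dilute (0.00534 M) anode.
With n = 2, Ecell = −(0.0592/2)·log([dilute]/[conc]) = −(0.0592/2)·log(0.00534/0.0213) = +0.018 V.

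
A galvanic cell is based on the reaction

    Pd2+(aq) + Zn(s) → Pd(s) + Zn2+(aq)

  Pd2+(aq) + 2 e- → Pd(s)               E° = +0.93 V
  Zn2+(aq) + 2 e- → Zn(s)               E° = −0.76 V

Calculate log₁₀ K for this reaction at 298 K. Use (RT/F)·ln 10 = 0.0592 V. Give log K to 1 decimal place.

The Pd²⁺/Pd couple is reduced (cathode); E°cell = +0.93 − (−0.76) = +1.69 V with n = 2.
At equilibrium E = 0, so log K = nE°cell / 0.0592 = (2)(+1.69) / 0.0592 = 57.1.

log K = 57.1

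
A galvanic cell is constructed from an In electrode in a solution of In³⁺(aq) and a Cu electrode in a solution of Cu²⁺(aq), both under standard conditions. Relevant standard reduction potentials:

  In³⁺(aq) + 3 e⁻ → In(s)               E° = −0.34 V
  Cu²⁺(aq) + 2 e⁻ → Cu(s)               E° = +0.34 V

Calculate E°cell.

+0.68 V

Of the two couples in this cell, the one with the more positive reduction potential is reduced at the cathode: here that is Cu²⁺/Cu (+0.34 V); In³⁺/In (−0.34 V) is the anode.
E°cell = E°(cathode) − E°(anode) = +0.34 − (−0.34) = +0.68 V.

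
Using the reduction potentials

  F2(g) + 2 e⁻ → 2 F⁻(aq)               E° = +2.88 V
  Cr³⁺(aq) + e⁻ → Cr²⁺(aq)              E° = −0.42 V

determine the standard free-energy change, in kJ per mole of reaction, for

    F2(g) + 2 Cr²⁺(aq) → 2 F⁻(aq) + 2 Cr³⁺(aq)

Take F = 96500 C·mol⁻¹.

−637 kJ/mol

In the reaction as written F2(g) is reduced, so the F₂/F⁻ couple is the cathode and Cr³⁺/Cr²⁺ is the anode.
E°cell = +2.88 − (−0.42) = +3.30 V; balancing electrons gives n = 2.
ΔG° = −nFE°cell = −(2)(96500)(+3.30) J/mol = −637 kJ/mol.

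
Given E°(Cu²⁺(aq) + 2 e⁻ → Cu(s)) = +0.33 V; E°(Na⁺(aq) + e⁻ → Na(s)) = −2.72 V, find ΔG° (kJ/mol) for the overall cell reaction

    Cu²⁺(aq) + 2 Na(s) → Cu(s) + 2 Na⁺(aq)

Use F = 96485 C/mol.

In the reaction as written Cu²⁺(aq) is reduced, so the Cu²⁺/Cu couple is the cathode and Na⁺/Na is the anode.
E°cell = +0.33 − (−2.72) = +3.05 V; balancing electrons gives n = 2.
ΔG° = −nFE°cell = −(2)(96485)(+3.05) J/mol = −589 kJ/mol.

−589 kJ/mol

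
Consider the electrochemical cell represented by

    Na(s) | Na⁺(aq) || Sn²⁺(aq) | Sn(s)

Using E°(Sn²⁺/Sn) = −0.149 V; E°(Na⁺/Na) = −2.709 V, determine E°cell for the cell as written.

By convention the left-hand electrode in cell notation is the anode (oxidation) and the right-hand electrode is the cathode (reduction).
E°cell = E°(right) − E°(left) = −0.149 − (−2.709) = +2.560 V.

+2.560 V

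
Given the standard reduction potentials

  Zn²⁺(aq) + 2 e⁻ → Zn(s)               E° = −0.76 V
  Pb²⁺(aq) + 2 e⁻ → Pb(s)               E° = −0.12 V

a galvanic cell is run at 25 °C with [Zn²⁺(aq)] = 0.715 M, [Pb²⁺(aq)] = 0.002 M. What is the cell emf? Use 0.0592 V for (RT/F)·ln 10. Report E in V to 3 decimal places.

+0.564 V

Pb²⁺/Pb is reduced (cathode, E° = −0.12 V) and Zn²⁺/Zn is oxidized (anode).
E°cell = E°cat − E°an = −0.12 − (−0.76) = +0.64 V; n = 2.
The balanced reaction is Pb²⁺(aq) + Zn(s) → Pb(s) + Zn²⁺(aq), so Q = [Zn²⁺(aq)] / [Pb²⁺(aq)] = 358 and log Q = 2.553.
E = E° − (0.0592/n)·log Q = +0.64 − (0.0592/2)(2.553) = +0.564 V.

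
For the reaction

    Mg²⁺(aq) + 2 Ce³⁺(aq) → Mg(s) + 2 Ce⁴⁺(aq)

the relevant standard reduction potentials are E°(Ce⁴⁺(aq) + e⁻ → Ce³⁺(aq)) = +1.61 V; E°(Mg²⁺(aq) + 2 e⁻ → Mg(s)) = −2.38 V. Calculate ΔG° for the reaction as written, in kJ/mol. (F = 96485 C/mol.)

+770 kJ/mol

In the reaction as written Mg²⁺(aq) is reduced, so the Mg²⁺/Mg couple is the cathode and Ce⁴⁺/Ce³⁺ is the anode.
E°cell = −2.38 − (+1.61) = −3.99 V; balancing electrons gives n = 2.
ΔG° = −nFE°cell = −(2)(96485)(−3.99) J/mol = +770 kJ/mol.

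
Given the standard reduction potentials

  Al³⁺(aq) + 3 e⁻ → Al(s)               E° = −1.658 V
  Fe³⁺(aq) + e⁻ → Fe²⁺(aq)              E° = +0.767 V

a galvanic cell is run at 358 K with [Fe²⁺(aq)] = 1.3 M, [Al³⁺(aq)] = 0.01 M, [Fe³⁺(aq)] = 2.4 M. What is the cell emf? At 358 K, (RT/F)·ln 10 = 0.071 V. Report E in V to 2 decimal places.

+2.49 V

The Fe³⁺/Fe²⁺ couple has the more positive E°, so it is the cathode; Al³⁺/Al is the anode.
E°cell = E°cat − E°an = +0.767 − (−1.658) = +2.425 V; n = 3.
For the overall reaction 3 Fe³⁺(aq) + Al(s) → 3 Fe²⁺(aq) + Al³⁺(aq), Q = ([Fe²⁺(aq)]^3·[Al³⁺(aq)]) / [Fe³⁺(aq)]^3 = 0.00159, giving log Q = −2.799.
E = E° − (0.071/n)·log Q = +2.425 − (0.071/3)(−2.799) = +2.49 V.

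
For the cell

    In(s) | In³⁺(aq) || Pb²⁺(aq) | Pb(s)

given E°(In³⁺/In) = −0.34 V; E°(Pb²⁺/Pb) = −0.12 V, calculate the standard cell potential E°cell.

By convention the left-hand electrode in cell notation is the anode (oxidation) and the right-hand electrode is the cathode (reduction).
E°cell = E°(right) − E°(left) = −0.12 − (−0.34) = +0.22 V.

+0.22 V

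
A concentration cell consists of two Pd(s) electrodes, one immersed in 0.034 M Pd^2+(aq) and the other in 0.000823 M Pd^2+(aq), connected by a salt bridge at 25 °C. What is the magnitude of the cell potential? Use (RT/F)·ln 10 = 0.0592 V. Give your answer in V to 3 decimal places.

0.048 V

For a concentration cell E°cell = 0, since both electrodes use the same couple.
The compartment with the higher Pd^2+(aq) concentration (0.034 M) acts as the cathode; ions are reduced there and produced at the dilute (0.000823 M) anode.
With n = 2, Ecell = −(0.0592/2)·log([dilute]/[conc]) = −(0.0592/2)·log(0.000823/0.034) = +0.048 V.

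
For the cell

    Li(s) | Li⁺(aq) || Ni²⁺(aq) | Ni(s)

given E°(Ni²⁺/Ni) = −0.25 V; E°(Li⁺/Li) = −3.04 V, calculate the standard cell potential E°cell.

+2.79 V

By convention the left-hand electrode in cell notation is the anode (oxidation) and the right-hand electrode is the cathode (reduction).
E°cell = E°(right) − E°(left) = −0.25 − (−3.04) = +2.79 V.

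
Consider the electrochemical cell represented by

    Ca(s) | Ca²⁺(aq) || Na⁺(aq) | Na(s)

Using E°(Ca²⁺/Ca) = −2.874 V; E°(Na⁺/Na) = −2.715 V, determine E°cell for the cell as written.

By convention the left-hand electrode in cell notation is the anode (oxidation) and the right-hand electrode is the cathode (reduction).
E°cell = E°(right) − E°(left) = −2.715 − (−2.874) = +0.159 V.

+0.159 V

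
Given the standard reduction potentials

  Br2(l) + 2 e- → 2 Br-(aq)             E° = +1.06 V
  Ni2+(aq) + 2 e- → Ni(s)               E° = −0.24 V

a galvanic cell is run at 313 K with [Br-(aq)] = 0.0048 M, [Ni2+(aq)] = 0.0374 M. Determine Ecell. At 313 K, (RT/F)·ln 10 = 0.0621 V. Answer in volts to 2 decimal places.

Since E°(Br₂/Br⁻) > E°(Ni²⁺/Ni), Br₂/Br⁻ serves as the cathode.
E°cell = +1.06 − (−0.24) = +1.30 V, with n = 2 electrons transferred.
For the overall reaction Br2(l) + Ni(s) → 2 Br-(aq) + Ni2+(aq), Q = [Br-(aq)]^2·[Ni2+(aq)] = 8.62×10^−7, giving log Q = −6.065.
E = E° − (0.0621/n)·log Q = +1.30 − (0.0621/2)(−6.065) = +1.49 V.

+1.49 V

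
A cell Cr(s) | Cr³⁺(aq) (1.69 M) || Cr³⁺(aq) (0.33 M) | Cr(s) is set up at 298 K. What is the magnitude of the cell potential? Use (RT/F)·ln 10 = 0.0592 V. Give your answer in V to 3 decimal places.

For a concentration cell E°cell = 0, since both electrodes use the same couple.
The compartment with the higher Cr³⁺(aq) concentration (1.69 M) acts as the cathode; ions are reduced there and produced at the dilute (0.33 M) anode.
With n = 3, Ecell = −(0.0592/3)·log([dilute]/[conc]) = −(0.0592/3)·log(0.33/1.69) = +0.014 V.

0.014 V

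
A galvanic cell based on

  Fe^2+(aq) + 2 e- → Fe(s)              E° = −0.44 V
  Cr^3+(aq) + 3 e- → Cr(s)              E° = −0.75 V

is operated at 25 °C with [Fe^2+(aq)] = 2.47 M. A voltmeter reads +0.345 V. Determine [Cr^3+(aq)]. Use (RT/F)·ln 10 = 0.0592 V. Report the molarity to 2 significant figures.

0.065 M

With Fe²⁺/Fe at the cathode and Cr³⁺/Cr at the anode, E°cell = −0.44 − (−0.75) = +0.31 V (n = 6).
Rearranging E = E° − (0.0592/n)·log Q gives log Q = 6(+0.31 − (+0.345))/0.0592 = −3.547.
For 3 Fe^2+(aq) + 2 Cr(s) → 3 Fe(s) + 2 Cr^3+(aq), the reaction quotient is Q = [Cr^3+(aq)]^2 / [Fe^2+(aq)]^3.
Isolating [Cr^3+(aq)] in Q = 10^{−3.547} yields log [Cr^3+(aq)] = −1.184, i.e. 0.065 M.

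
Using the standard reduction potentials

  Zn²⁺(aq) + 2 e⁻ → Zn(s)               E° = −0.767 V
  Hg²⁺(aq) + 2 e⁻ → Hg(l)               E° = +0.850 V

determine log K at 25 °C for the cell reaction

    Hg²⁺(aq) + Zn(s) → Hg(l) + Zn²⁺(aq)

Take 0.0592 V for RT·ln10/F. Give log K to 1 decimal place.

log K = 54.6

The Hg²⁺/Hg couple is reduced (cathode); E°cell = +0.850 − (−0.767) = +1.617 V with n = 2.
At equilibrium E = 0, so log K = nE°cell / 0.0592 = (2)(+1.617) / 0.0592 = 54.6.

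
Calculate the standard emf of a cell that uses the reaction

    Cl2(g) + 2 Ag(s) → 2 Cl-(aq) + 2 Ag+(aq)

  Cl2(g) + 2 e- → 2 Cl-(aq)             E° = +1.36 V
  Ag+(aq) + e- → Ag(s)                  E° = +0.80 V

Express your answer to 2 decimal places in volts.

+0.56 V

In the reaction as written, Cl2(g) is reduced (cathode) and Ag+(aq) is produced by oxidation at the anode.
E°cell = E°(cathode) − E°(anode) = +1.36 − (+0.80) = +0.56 V.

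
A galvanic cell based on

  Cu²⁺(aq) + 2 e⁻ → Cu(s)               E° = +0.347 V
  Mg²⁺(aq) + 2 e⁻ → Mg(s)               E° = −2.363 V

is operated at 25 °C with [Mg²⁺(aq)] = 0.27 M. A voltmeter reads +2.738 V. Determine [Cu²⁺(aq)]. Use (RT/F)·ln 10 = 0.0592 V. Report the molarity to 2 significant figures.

2.4 M

With Cu²⁺/Cu at the cathode and Mg²⁺/Mg at the anode, E°cell = +0.347 − (−2.363) = +2.710 V (n = 2).
Since E = E° − (0.0592/n)·log Q, log Q = n(E° − E)/0.0592 = −0.946.
The balanced reaction is Cu²⁺(aq) + Mg(s) → Cu(s) + Mg²⁺(aq), so Q = [Mg²⁺(aq)] / [Cu²⁺(aq)].
Solving for the unknown gives log [Cu²⁺(aq)] = 0.377, so [Cu²⁺(aq)] ≈ 2.4 M.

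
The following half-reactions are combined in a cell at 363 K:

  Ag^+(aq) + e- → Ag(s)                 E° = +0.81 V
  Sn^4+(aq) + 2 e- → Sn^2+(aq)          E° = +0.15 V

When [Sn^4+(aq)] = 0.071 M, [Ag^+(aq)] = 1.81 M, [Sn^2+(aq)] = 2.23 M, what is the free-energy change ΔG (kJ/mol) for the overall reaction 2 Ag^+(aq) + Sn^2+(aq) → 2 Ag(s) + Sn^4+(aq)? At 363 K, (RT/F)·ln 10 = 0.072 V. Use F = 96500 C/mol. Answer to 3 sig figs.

With Ag⁺/Ag reduced at the cathode, E°cell = +0.81 − (+0.15) = +0.66 V and n = 2.
Q = [Sn^4+(aq)] / ([Ag^+(aq)]^2·[Sn^2+(aq)]) = 0.00972, so log Q = −2.012 and E = +0.66 − (0.072/2)(−2.012) = +0.7324 V.
ΔG = −nFE = −(2)(96500)(+0.7324) J/mol = −141 kJ/mol.

−141 kJ/mol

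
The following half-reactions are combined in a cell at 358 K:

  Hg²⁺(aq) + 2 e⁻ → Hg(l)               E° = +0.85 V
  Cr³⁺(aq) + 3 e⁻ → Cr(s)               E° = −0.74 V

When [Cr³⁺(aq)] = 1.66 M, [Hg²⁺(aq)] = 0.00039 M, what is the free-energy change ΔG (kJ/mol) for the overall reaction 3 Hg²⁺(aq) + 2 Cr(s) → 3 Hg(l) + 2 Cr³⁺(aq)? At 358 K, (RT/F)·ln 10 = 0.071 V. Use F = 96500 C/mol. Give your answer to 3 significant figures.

E°cell = +0.85 − (−0.74) = +1.59 V; the balanced reaction transfers n = 6 electrons.
Q = [Cr³⁺(aq)]^2 / [Hg²⁺(aq)]^3 = 4.65×10^10, so log Q = 10.667 and E = +1.59 − (0.071/6)(10.667) = +1.4638 V.
Finally ΔG = −nFE = −(6)(96500 C/mol)(+1.4638 V) = −848 kJ/mol.

−848 kJ/mol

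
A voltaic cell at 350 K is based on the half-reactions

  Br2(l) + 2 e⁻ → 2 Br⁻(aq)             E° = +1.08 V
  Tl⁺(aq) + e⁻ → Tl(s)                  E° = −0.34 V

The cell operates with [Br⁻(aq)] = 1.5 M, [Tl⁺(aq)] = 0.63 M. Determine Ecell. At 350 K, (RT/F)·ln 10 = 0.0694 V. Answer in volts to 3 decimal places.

Since E°(Br₂/Br⁻) > E°(Tl⁺/Tl), Br₂/Br⁻ serves as the cathode.
E°cell = E°cat − E°an = +1.08 − (−0.34) = +1.42 V; n = 2.
The balanced reaction is Br2(l) + 2 Tl(s) → 2 Br⁻(aq) + 2 Tl⁺(aq), so Q = [Br⁻(aq)]^2·[Tl⁺(aq)]^2 = 0.893 and log Q = −0.049.
E = E° − (0.0694/n)·log Q = +1.42 − (0.0694/2)(−0.049) = +1.422 V.

+1.422 V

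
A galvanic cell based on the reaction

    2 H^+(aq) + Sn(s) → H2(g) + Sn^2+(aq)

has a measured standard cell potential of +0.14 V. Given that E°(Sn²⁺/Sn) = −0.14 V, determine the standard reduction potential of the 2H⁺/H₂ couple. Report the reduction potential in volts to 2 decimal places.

+0.00 V

In the reaction as written the 2H⁺/H₂ couple is reduced (cathode) and Sn²⁺/Sn is oxidized (anode), so E°cell = E°(2H⁺/H₂) − E°(Sn²⁺/Sn).
E°(2H⁺/H₂) = E°cell + E°(anode) = +0.14 + (−0.14) = +0.00 V.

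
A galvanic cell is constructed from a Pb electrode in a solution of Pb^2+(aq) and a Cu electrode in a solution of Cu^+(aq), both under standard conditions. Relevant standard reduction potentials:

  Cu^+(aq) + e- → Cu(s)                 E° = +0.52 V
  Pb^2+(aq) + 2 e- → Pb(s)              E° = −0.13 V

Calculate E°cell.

+0.65 V

The Cu⁺/Cu couple has the higher E°, so Cu ion is reduced (cathode) and Pb is oxidized (anode).
E°cell = E°(cathode) − E°(anode) = +0.52 − (−0.13) = +0.65 V.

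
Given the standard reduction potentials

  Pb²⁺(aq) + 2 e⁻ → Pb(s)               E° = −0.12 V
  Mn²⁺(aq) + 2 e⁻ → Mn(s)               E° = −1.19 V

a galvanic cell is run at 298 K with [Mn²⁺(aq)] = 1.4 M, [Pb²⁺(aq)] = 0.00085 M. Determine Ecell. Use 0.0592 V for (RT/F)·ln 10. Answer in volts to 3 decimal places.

Since E°(Pb²⁺/Pb) > E°(Mn²⁺/Mn), Pb²⁺/Pb serves as the cathode.
The standard potential is −0.12 − (−1.19) = +1.07 V and the balanced reaction transfers n = 2 electrons.
For the overall reaction Pb²⁺(aq) + Mn(s) → Pb(s) + Mn²⁺(aq), Q = [Mn²⁺(aq)] / [Pb²⁺(aq)] = 1.65×10^3, giving log Q = 3.217.
E = E° − (0.0592/n)·log Q = +1.07 − (0.0592/2)(3.217) = +0.975 V.

+0.975 V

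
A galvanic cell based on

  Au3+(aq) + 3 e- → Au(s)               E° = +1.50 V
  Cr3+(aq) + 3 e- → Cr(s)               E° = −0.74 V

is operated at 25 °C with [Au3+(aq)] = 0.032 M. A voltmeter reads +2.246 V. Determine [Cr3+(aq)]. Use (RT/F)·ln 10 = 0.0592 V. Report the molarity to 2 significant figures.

0.016 M

With Au³⁺/Au at the cathode and Cr³⁺/Cr at the anode, E°cell = +1.50 − (−0.74) = +2.24 V (n = 3).
From the Nernst equation, log Q = n(E° − E)/0.0592 = 3·(+2.24 − (+2.246))/0.0592 = −0.304.
Balancing electrons gives Au3+(aq) + Cr(s) → Au(s) + Cr3+(aq); thus Q = [Cr3+(aq)] / [Au3+(aq)].
Substituting the known concentrations and solving, log [Cr3+(aq)] = −1.799 and [Cr3+(aq)] = 0.016 M.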